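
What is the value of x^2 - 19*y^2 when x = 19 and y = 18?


x^2 - d*y^2
= 19^2 - 19*18^2
= 361 - 6156
= -5795

-5795


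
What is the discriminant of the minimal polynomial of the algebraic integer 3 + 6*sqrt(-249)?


The element 3 + 6*sqrt(-249) has minimal polynomial:
x^2 - 6*x + 8973
Discriminant = (-6)^2 - 4*(8973)
= 36 - 35892
= -35856

-35856


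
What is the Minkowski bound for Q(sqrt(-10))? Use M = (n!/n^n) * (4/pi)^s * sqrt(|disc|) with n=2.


d = -10, d mod 4 = 2, so disc(K) = 4d = -40; |disc(K)| = 40
Imaginary quadratic field, so n = 2, s = r2 = 1, r1 = 0
M = (n!/n^n) * (4/pi)^s * sqrt(|disc(K)|) = (2!/2^2) * (4/pi)^1 * sqrt(40)
= 0.5 * 1.273240 * 6.324555
= 4.0263

4.0263


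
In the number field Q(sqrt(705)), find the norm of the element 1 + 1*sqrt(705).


N(a + b*sqrt(d)) = a^2 - d*b^2
= (1)^2 - (705)*(1)^2
= 1 - 705
= -704

-704


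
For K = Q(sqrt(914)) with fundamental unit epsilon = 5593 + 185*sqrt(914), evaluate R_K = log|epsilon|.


epsilon = 5593 + 185*sqrt(914)
= 11186.0001
R = ln(11186.0001)
= 9.3224

9.3224


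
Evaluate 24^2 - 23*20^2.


x^2 - d*y^2
= 24^2 - 23*20^2
= 576 - 9200
= -8624

-8624


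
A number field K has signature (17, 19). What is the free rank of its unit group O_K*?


By Dirichlet's unit theorem:
rank = r1 + r2 - 1
= 17 + 19 - 1
= 35

35


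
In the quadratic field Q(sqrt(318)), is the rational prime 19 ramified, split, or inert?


K = Q(sqrt(318)). Since d mod 4 = 2, disc(K) = 1272.
Check p | disc: 1272 mod 19 = 18.
p does not divide disc. Compute Legendre symbol (d/p):
14^((19-1)/2) mod 19 = -1
(d/p) = -1, so p is inert: (p) stays prime with e=1, f=2, g=1.
Therefore p is inert.

inert


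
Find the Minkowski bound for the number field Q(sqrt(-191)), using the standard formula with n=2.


d = -191, d mod 4 = 1, so disc(K) = d = -191; |disc(K)| = 191
Imaginary quadratic field, so n = 2, s = r2 = 1, r1 = 0
M = (n!/n^n) * (4/pi)^s * sqrt(|disc(K)|) = (2!/2^2) * (4/pi)^1 * sqrt(191)
= 0.5 * 1.273240 * 13.820275
= 8.7983

8.7983


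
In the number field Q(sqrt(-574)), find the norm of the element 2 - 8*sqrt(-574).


N(a + b*sqrt(d)) = a^2 - d*b^2
= (2)^2 - (-574)*(-8)^2
= 4 + 36736
= 36740

36740


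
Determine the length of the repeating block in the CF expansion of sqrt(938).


Run the CF algorithm for sqrt(938).
a_0 = floor(sqrt(938)) = 30; set m_0=0, q_0=1.
Recurrence: m' = q*a - m,  q' = (d - m'^2)/q,  a' = floor((a_0 + m')/q').
  step 1: m=30, q=38, a=1
  step 2: m=8, q=23, a=1
  step 3: m=15, q=31, a=1
  step 4: m=16, q=22, a=2
  step 5: m=28, q=7, a=8
  step 6: m=28, q=22, a=2
  step 7: m=16, q=31, a=1
  step 8: m=15, q=23, a=1
  step 9: m=8, q=38, a=1
  step 10: m=30, q=1, a=60
a_10 = 2*a_0 = 60, so the period closes here.
sqrt(938) = [30; 1, 1, 1, 2, 8, 2, 1, 1, 1, 60]
Period length = 10

10


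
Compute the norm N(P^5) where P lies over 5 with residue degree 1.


N(P^a) = p^(a*f)
= 5^(5*1)
= 5^5
= 3125

3125


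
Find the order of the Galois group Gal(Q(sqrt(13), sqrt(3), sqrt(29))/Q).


The 3 square roots of distinct primes are multiplicatively independent over Q,
so [K:Q] = 2^3 and Gal(K/Q) is isomorphic to (Z/2Z)^3.
|Gal| = 2^3 = 8

8


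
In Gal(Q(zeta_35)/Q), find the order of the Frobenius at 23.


The Frobenius at p in Gal(Q(zeta_n)/Q) = (Z/nZ)* is the class of p, so its order is ord_35(23), the smallest k >= 1 with 23^k = 1 mod 35.
n = 35 = 5 * 7, phi(35) = 24; the order divides phi(n).
Divisors of 24: 1, 2, 3, 4, 6, 8, 12, 24
Repeated squaring mod 35: 23^1 = 23, 23^2 = 4, 23^4 = 16, 23^8 = 11, 23^16 = 16
Test divisors in increasing order:
  k=1: 23^1 = 23 mod 35
  k=2: 23^2 = 4 mod 35
  k=3: 23^3 = 4 * 23 = 22 mod 35
  k=4: 23^4 = 16 mod 35
  k=6: 23^6 = 16 * 4 = 29 mod 35
  k=8: 23^8 = 11 mod 35
  k=12: 23^12 = 11 * 16 = 1 mod 35  <- first divisor giving 1
Order = 12

12


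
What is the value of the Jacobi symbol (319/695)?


Compute (319/695) via quadratic reciprocity:
  reciprocity: (319/695) -> -(695/319)
  reduce: (57/319)
  reciprocity: (57/319) -> +(319/57)
  reduce: (34/57)
  pull out 2: (2/57) = +1  (since 57 mod 8 = 1)
  reciprocity: (17/57) -> +(57/17)
  reduce: (6/17)
  pull out 2: (2/17) = +1  (since 17 mod 8 = 1)
  reciprocity: (3/17) -> +(17/3)
  reduce: (2/3)
  pull out 2: (2/3) = -1  (since 3 mod 8 = 3)
  (1/3) = 1
Product of signs = 1

1


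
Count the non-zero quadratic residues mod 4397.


For prime p, the number of non-zero quadratic residues is (p-1)/2.
= (4397-1)/2
= 2198

2198


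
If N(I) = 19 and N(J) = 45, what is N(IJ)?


N(IJ) = N(I) * N(J)
= 19 * 45
= 855

855


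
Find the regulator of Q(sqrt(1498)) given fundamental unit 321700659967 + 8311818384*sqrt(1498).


epsilon = 321700659967 + 8311818384*sqrt(1498)
= 6.4340e+11
R = ln(6.4340e+11)
= 27.1900

27.1900


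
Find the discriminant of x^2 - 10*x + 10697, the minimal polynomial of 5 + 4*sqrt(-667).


The element 5 + 4*sqrt(-667) has minimal polynomial:
x^2 - 10*x + 10697
Discriminant = (-10)^2 - 4*(10697)
= 100 - 42788
= -42688

-42688


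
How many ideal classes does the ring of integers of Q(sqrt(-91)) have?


K = Q(sqrt(-91)). d mod 4 = 1, so D = disc(K) = d = -91
h(K) equals the number of primitive reduced positive-definite forms (a, b, c) = a*x^2 + b*x*y + c*y^2 with b^2 - 4ac = D,
where reduced means |b| <= a <= c, with b >= 0 whenever |b| = a or a = c, and primitive means gcd(a, b, c) = 1.
Reduced forces 3a^2 <= |D| = 91, so 1 <= a <= 5; b must have the parity of D, and c = (b^2 - D)/(4a) must be an integer >= a.
Enumerate a = 1..5, b in [-a, a]:
  a=1: (1, 1, 23)  [1]
  a=2..4: none
  a=5: (5, 3, 5)  [1]
Total reduced forms: 1 + 1 = 2
h = 2

2


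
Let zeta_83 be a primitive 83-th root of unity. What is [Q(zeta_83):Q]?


The degree equals Euler's totient phi(83).
83 = 83
phi(83) = 82

82


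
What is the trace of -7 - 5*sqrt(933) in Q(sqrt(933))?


Tr(a + b*sqrt(d)) = (a + b*sqrt(d)) + (a - b*sqrt(d)) = 2a
= 2 * (-7)
= -14

-14


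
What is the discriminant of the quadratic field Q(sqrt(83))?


For K = Q(sqrt(d)) with d squarefree: disc(K) = d if d = 1 mod 4, and disc(K) = 4d if d = 2 or 3 mod 4.
Here d = 83, and d mod 4 = 3.
d = 3 mod 4, not 1 (O_K = Z[sqrt(d)]), so disc(K) = 4d = 4 * (83) = 332

332


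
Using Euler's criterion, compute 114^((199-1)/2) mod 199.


p = 199 is prime and the exponent is (p-1)/2 = 99, so by Euler's criterion 114^99 = (114/199) = +1 or -1 mod 199.
Compute by square-and-multiply:
  99 = 64 + 32 + 2 + 1 (binary 1100011)
  Repeated squaring mod 199: 114^1 = 114, 114^2 = 61, 114^4 = 139, 114^8 = 18, 114^16 = 125, 114^32 = 103, 114^64 = 62
  114^99 = 114^64 * 114^32 * 114^2 * 114^1 = 62 * 103 * 61 * 114 mod 199
    62 * 103 = 6386 = 18 mod 199
    18 * 61 = 1098 = 103 mod 199
    103 * 114 = 11742 = 1 mod 199
  114^99 = 1 mod 199
Result 1: 114 is a quadratic residue mod 199.
114^99 mod 199 = 1

1


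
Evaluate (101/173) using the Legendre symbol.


p = 173 is prime, so compute (101/173) with the reciprocity algorithm (Jacobi-symbol steps: pull out 2s via (2/n), flip via reciprocity, reduce):
  reciprocity: (101/173) -> +(173/101)
  reduce: (72/101)
  pull out 2: (2/101) = -1  (since 101 mod 8 = 5)
  pull out 2: (2/101) = -1  (since 101 mod 8 = 5)
  pull out 2: (2/101) = -1  (since 101 mod 8 = 5)
  reciprocity: (9/101) -> +(101/9)
  reduce: (2/9)
  pull out 2: (2/9) = +1  (since 9 mod 8 = 1)
  (1/9) = 1
Product of signs = -1
(101/173) = -1

-1


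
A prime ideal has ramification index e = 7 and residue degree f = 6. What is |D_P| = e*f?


|D_P| = e * f
= 7 * 6
= 42

42


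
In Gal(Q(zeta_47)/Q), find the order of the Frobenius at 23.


The Frobenius at p in Gal(Q(zeta_n)/Q) = (Z/nZ)* is the class of p, so its order is ord_47(23), the smallest k >= 1 with 23^k = 1 mod 47.
n = 47 = 47, phi(47) = 46; the order divides phi(n).
Divisors of 46: 1, 2, 23, 46
Repeated squaring mod 47: 23^1 = 23, 23^2 = 12, 23^4 = 3, 23^8 = 9, 23^16 = 34, 23^32 = 28
Test divisors in increasing order:
  k=1: 23^1 = 23 mod 47
  k=2: 23^2 = 12 mod 47
  k=23: 23^23 = 34 * 3 * 12 * 23 = 46 mod 47
  k=46: 23^46 = 28 * 9 * 3 * 12 = 1 mod 47  <- first divisor giving 1
Order = 46

46


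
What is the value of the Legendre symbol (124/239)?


p = 239 is prime, so compute (124/239) with the reciprocity algorithm (Jacobi-symbol steps: pull out 2s via (2/n), flip via reciprocity, reduce):
  pull out 2: (2/239) = +1  (since 239 mod 8 = 7)
  pull out 2: (2/239) = +1  (since 239 mod 8 = 7)
  reciprocity: (31/239) -> -(239/31)
  reduce: (22/31)
  pull out 2: (2/31) = +1  (since 31 mod 8 = 7)
  reciprocity: (11/31) -> -(31/11)
  reduce: (9/11)
  reciprocity: (9/11) -> +(11/9)
  reduce: (2/9)
  pull out 2: (2/9) = +1  (since 9 mod 8 = 1)
  (1/9) = 1
Product of signs = 1
(124/239) = 1

1


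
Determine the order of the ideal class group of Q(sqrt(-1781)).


K = Q(sqrt(-1781)). d mod 4 = 3, so D = disc(K) = 4d = -7124
h(K) equals the number of primitive reduced positive-definite forms (a, b, c) = a*x^2 + b*x*y + c*y^2 with b^2 - 4ac = D,
where reduced means |b| <= a <= c, with b >= 0 whenever |b| = a or a = c, and primitive means gcd(a, b, c) = 1.
Reduced forces 3a^2 <= |D| = 7124, so 1 <= a <= 48; b must have the parity of D, and c = (b^2 - D)/(4a) must be an integer >= a.
Enumerate a = 1..48, b in [-a, a]:
  a=1: (1, 0, 1781)  [1]
  a=2: (2, 2, 891)  [1]
  a=3: (3, -2, 594), (3, 2, 594)  [2]
  a=4: none
  a=5: (5, -4, 357), (5, 4, 357)  [2]
  a=6: (6, -2, 297), (6, 2, 297)  [2]
  a=7: (7, -4, 255), (7, 4, 255)  [2]
  a=8: none
  a=9: (9, -2, 198), (9, 2, 198)  [2]
  a=10: (10, -6, 179), (10, 6, 179)  [2]
  a=11: (11, -2, 162), (11, 2, 162)  [2]
  a=12: none
  a=13: (13, 0, 137)  [1]
  a=14: (14, -10, 129), (14, 10, 129)  [2]
  a=15: (15, -14, 122), (15, -4, 119), (15, 4, 119), (15, 14, 122)  [4]
  a=16: none
  a=17: (17, -4, 105), (17, 4, 105)  [2]
  a=18: (18, -2, 99), (18, 2, 99)  [2]
  a=19: (19, -18, 98), (19, 18, 98)  [2]
  a=20: none
  a=21: (21, -10, 86), (21, -4, 85), (21, 4, 85), (21, 10, 86)  [4]
  a=22: (22, -2, 81), (22, 2, 81)  [2]
  a=23: (23, -12, 79), (23, 12, 79)  [2]
  a=24: none
  a=25: (25, -24, 77), (25, 24, 77)  [2]
  a=26: (26, 26, 75)  [1]
  a=27: (27, -2, 66), (27, 2, 66)  [2]
  a=28..29: none
  a=30: (30, -26, 65), (30, -14, 61), (30, 14, 61), (30, 26, 65)  [4]
  a=31..32: none
  a=33: (33, -20, 57), (33, -2, 54), (33, 2, 54), (33, 20, 57)  [4]
  a=34: (34, -30, 59), (34, 30, 59)  [2]
  a=35: (35, -24, 55), (35, -4, 51), (35, 4, 51), (35, 24, 55)  [4]
  a=36..37: none
  a=38: (38, -18, 49), (38, 18, 49)  [2]
  a=39: (39, -26, 50), (39, 26, 50)  [2]
  a=40: none
  a=41: (41, -16, 45), (41, 16, 45)  [2]
  a=42: (42, -38, 51), (42, -10, 43), (42, 10, 43), (42, 38, 51)  [4]
  a=43..44: none
  a=45: (45, -34, 46), (45, 34, 46)  [2]
  a=46..48: none
Total reduced forms: 1 + 1 + 2 + 2 + 2 + 2 + 2 + 2 + 2 + 1 + 2 + 4 + 2 + 2 + 2 + 4 + 2 + 2 + 2 + 1 + 2 + 4 + 4 + 2 + 4 + 2 + 2 + 2 + 4 + 2 = 68
h = 68

68


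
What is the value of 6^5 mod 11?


p = 11 is prime and the exponent is (p-1)/2 = 5, so by Euler's criterion 6^5 = (6/11) = +1 or -1 mod 11.
Compute by square-and-multiply:
  5 = 4 + 1 (binary 101)
  Repeated squaring mod 11: 6^1 = 6, 6^2 = 3, 6^4 = 9
  6^5 = 6^4 * 6^1 = 9 * 6 mod 11
    9 * 6 = 54 = 10 mod 11
  6^5 = 10 mod 11
Result 10 = p - 1 = -1 mod 11: 6 is a quadratic non-residue mod 11. As a residue in [0, p-1] the value is 10.
6^5 mod 11 = 10

10


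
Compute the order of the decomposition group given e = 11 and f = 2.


|D_P| = e * f
= 11 * 2
= 22

22


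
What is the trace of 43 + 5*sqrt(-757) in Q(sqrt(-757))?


Tr(a + b*sqrt(d)) = (a + b*sqrt(d)) + (a - b*sqrt(d)) = 2a
= 2 * (43)
= 86

86


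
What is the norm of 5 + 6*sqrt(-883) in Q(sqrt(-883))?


N(a + b*sqrt(d)) = a^2 - d*b^2
= (5)^2 - (-883)*(6)^2
= 25 + 31788
= 31813

31813


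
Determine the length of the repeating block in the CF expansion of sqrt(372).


Run the CF algorithm for sqrt(372).
a_0 = floor(sqrt(372)) = 19; set m_0=0, q_0=1.
Recurrence: m' = q*a - m,  q' = (d - m'^2)/q,  a' = floor((a_0 + m')/q').
  step 1: m=19, q=11, a=3
  step 2: m=14, q=16, a=2
  step 3: m=18, q=3, a=12
  step 4: m=18, q=16, a=2
  step 5: m=14, q=11, a=3
  step 6: m=19, q=1, a=38
a_6 = 2*a_0 = 38, so the period closes here.
sqrt(372) = [19; 3, 2, 12, 2, 3, 38]
Period length = 6

6


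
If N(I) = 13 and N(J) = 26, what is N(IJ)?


N(IJ) = N(I) * N(J)
= 13 * 26
= 338

338


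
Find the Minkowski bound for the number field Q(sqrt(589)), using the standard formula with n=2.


d = 589, d mod 4 = 1, so disc(K) = d = 589; |disc(K)| = 589
Real quadratic field, so n = 2, s = r2 = 0, r1 = 2
M = (n!/n^n) * (4/pi)^s * sqrt(|disc(K)|) = (2!/2^2) * (4/pi)^0 * sqrt(589)
= 0.5 * 1.000000 * 24.269322
= 12.1347

12.1347


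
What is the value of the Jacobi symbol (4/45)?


Compute (4/45) via quadratic reciprocity:
  pull out 2: (2/45) = -1  (since 45 mod 8 = 5)
  pull out 2: (2/45) = -1  (since 45 mod 8 = 5)
  (1/45) = 1
Product of signs = 1

1


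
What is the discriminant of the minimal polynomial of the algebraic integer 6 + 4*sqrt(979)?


The element 6 + 4*sqrt(979) has minimal polynomial:
x^2 - 12*x - 15628
Discriminant = (-12)^2 - 4*(-15628)
= 144 + 62512
= 62656

62656


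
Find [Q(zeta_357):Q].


The degree equals Euler's totient phi(357).
357 = 3 * 7 * 17
phi(357) = 192

192


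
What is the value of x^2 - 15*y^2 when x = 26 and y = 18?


x^2 - d*y^2
= 26^2 - 15*18^2
= 676 - 4860
= -4184

-4184


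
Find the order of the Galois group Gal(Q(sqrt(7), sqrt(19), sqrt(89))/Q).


The 3 square roots of distinct primes are multiplicatively independent over Q,
so [K:Q] = 2^3 and Gal(K/Q) is isomorphic to (Z/2Z)^3.
|Gal| = 2^3 = 8

8


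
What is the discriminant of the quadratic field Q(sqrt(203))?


For K = Q(sqrt(d)) with d squarefree: disc(K) = d if d = 1 mod 4, and disc(K) = 4d if d = 2 or 3 mod 4.
Here d = 203, and d mod 4 = 3.
d = 3 mod 4, not 1 (O_K = Z[sqrt(d)]), so disc(K) = 4d = 4 * (203) = 812

812


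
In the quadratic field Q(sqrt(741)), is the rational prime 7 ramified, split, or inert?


K = Q(sqrt(741)). Since d mod 4 = 1, disc(K) = 741.
Check p | disc: 741 mod 7 = 6.
p does not divide disc. Compute Legendre symbol (d/p):
6^((7-1)/2) mod 7 = -1
(d/p) = -1, so p is inert: (p) stays prime with e=1, f=2, g=1.
Therefore p is inert.

inert


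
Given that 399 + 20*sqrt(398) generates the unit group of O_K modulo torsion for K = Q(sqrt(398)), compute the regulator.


epsilon = 399 + 20*sqrt(398)
= 797.9987
R = ln(797.9987)
= 6.6821

6.6821


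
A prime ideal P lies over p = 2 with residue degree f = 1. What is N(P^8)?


N(P^a) = p^(a*f)
= 2^(8*1)
= 2^8
= 256

256


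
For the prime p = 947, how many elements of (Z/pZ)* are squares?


For prime p, the number of non-zero quadratic residues is (p-1)/2.
= (947-1)/2
= 473

473


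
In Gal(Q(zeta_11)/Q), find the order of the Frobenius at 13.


The Frobenius at p in Gal(Q(zeta_n)/Q) = (Z/nZ)* is the class of p, so its order is ord_11(13), the smallest k >= 1 with 13^k = 1 mod 11.
n = 11 = 11, phi(11) = 10; the order divides phi(n).
Divisors of 10: 1, 2, 5, 10
Repeated squaring mod 11: 13^1 = 2, 13^2 = 4, 13^4 = 5, 13^8 = 3
Test divisors in increasing order:
  k=1: 13^1 = 2 mod 11
  k=2: 13^2 = 4 mod 11
  k=5: 13^5 = 5 * 2 = 10 mod 11
  k=10: 13^10 = 3 * 4 = 1 mod 11  <- first divisor giving 1
Order = 10

10


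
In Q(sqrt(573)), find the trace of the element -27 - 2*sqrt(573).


Tr(a + b*sqrt(d)) = (a + b*sqrt(d)) + (a - b*sqrt(d)) = 2a
= 2 * (-27)
= -54

-54


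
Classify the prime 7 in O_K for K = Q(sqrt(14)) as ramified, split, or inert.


K = Q(sqrt(14)). Since d mod 4 = 2, disc(K) = 56.
Check p | disc: 56 mod 7 = 0.
p divides disc, so p ramifies: (p) = P^2 with e=2, f=1, g=1.
Therefore p is ramified.

ramified


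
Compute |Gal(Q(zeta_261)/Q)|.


|Gal(Q(zeta_261)/Q)| = phi(261)
= 168

168


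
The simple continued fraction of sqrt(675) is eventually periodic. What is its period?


Run the CF algorithm for sqrt(675).
a_0 = floor(sqrt(675)) = 25; set m_0=0, q_0=1.
Recurrence: m' = q*a - m,  q' = (d - m'^2)/q,  a' = floor((a_0 + m')/q').
  step 1: m=25, q=50, a=1
  step 2: m=25, q=1, a=50
a_2 = 2*a_0 = 50, so the period closes here.
sqrt(675) = [25; 1, 50]
Period length = 2

2


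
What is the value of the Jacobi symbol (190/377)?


Compute (190/377) via quadratic reciprocity:
  pull out 2: (2/377) = +1  (since 377 mod 8 = 1)
  reciprocity: (95/377) -> +(377/95)
  reduce: (92/95)
  pull out 2: (2/95) = +1  (since 95 mod 8 = 7)
  pull out 2: (2/95) = +1  (since 95 mod 8 = 7)
  reciprocity: (23/95) -> -(95/23)
  reduce: (3/23)
  reciprocity: (3/23) -> -(23/3)
  reduce: (2/3)
  pull out 2: (2/3) = -1  (since 3 mod 8 = 3)
  (1/3) = 1
Product of signs = -1

-1


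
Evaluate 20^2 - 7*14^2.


x^2 - d*y^2
= 20^2 - 7*14^2
= 400 - 1372
= -972

-972


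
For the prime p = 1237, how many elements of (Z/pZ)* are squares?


For prime p, the number of non-zero quadratic residues is (p-1)/2.
= (1237-1)/2
= 618

618


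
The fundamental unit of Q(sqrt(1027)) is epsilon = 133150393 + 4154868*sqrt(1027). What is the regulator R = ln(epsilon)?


epsilon = 133150393 + 4154868*sqrt(1027)
= 2.6630e+08
R = ln(2.6630e+08)
= 19.4001

19.4001


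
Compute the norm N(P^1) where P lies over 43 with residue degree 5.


N(P^a) = p^(a*f)
= 43^(1*5)
= 43^5
= 147008443

147008443


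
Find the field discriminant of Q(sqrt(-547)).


For K = Q(sqrt(d)) with d squarefree: disc(K) = d if d = 1 mod 4, and disc(K) = 4d if d = 2 or 3 mod 4.
Here d = -547, and d mod 4 = 1.
d = 1 mod 4 (O_K = Z[(1+sqrt(d))/2]), so disc(K) = d = -547

-547


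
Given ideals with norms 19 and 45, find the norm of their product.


N(IJ) = N(I) * N(J)
= 19 * 45
= 855

855


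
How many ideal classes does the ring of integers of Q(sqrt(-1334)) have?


K = Q(sqrt(-1334)). d mod 4 = 2, so D = disc(K) = 4d = -5336
h(K) equals the number of primitive reduced positive-definite forms (a, b, c) = a*x^2 + b*x*y + c*y^2 with b^2 - 4ac = D,
where reduced means |b| <= a <= c, with b >= 0 whenever |b| = a or a = c, and primitive means gcd(a, b, c) = 1.
Reduced forces 3a^2 <= |D| = 5336, so 1 <= a <= 42; b must have the parity of D, and c = (b^2 - D)/(4a) must be an integer >= a.
Enumerate a = 1..42, b in [-a, a]:
  a=1: (1, 0, 1334)  [1]
  a=2: (2, 0, 667)  [1]
  a=3: (3, -2, 445), (3, 2, 445)  [2]
  a=4: none
  a=5: (5, -2, 267), (5, 2, 267)  [2]
  a=6: (6, -4, 223), (6, 4, 223)  [2]
  a=7..8: none
  a=9: (9, -8, 150), (9, 8, 150)  [2]
  a=10: (10, -8, 135), (10, 8, 135)  [2]
  a=11..14: none
  a=15: (15, -8, 90), (15, -2, 89), (15, 2, 89), (15, 8, 90)  [4]
  a=16: none
  a=17: (17, -6, 79), (17, 6, 79)  [2]
  a=18: (18, -8, 75), (18, 8, 75)  [2]
  a=19..22: none
  a=23: (23, 0, 58)  [1]
  a=24: none
  a=25: (25, -8, 54), (25, 8, 54)  [2]
  a=26: none
  a=27: (27, -8, 50), (27, 8, 50)  [2]
  a=28: none
  a=29: (29, 0, 46)  [1]
  a=30: (30, -28, 51), (30, -8, 45), (30, 8, 45), (30, 28, 51)  [4]
  a=31..33: none
  a=34: (34, -28, 45), (34, 28, 45)  [2]
  a=35..42: none
Total reduced forms: 1 + 1 + 2 + 2 + 2 + 2 + 2 + 4 + 2 + 2 + 1 + 2 + 2 + 1 + 4 + 2 = 32
h = 32

32


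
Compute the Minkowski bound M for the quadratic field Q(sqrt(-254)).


d = -254, d mod 4 = 2, so disc(K) = 4d = -1016; |disc(K)| = 1016
Imaginary quadratic field, so n = 2, s = r2 = 1, r1 = 0
M = (n!/n^n) * (4/pi)^s * sqrt(|disc(K)|) = (2!/2^2) * (4/pi)^1 * sqrt(1016)
= 0.5 * 1.273240 * 31.874755
= 20.2921

20.2921


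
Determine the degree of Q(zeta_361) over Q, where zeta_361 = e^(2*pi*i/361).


The degree equals Euler's totient phi(361).
361 = 19^2
phi(361) = 342

342


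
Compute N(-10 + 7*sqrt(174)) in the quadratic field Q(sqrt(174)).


N(a + b*sqrt(d)) = a^2 - d*b^2
= (-10)^2 - (174)*(7)^2
= 100 - 8526
= -8426

-8426


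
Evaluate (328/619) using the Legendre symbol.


p = 619 is prime, so compute (328/619) with the reciprocity algorithm (Jacobi-symbol steps: pull out 2s via (2/n), flip via reciprocity, reduce):
  pull out 2: (2/619) = -1  (since 619 mod 8 = 3)
  pull out 2: (2/619) = -1  (since 619 mod 8 = 3)
  pull out 2: (2/619) = -1  (since 619 mod 8 = 3)
  reciprocity: (41/619) -> +(619/41)
  reduce: (4/41)
  pull out 2: (2/41) = +1  (since 41 mod 8 = 1)
  pull out 2: (2/41) = +1  (since 41 mod 8 = 1)
  (1/41) = 1
Product of signs = -1
(328/619) = -1

-1


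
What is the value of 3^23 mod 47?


p = 47 is prime and the exponent is (p-1)/2 = 23, so by Euler's criterion 3^23 = (3/47) = +1 or -1 mod 47.
Compute by square-and-multiply:
  23 = 16 + 4 + 2 + 1 (binary 10111)
  Repeated squaring mod 47: 3^1 = 3, 3^2 = 9, 3^4 = 34, 3^8 = 28, 3^16 = 32
  3^23 = 3^16 * 3^4 * 3^2 * 3^1 = 32 * 34 * 9 * 3 mod 47
    32 * 34 = 1088 = 7 mod 47
    7 * 9 = 63 = 16 mod 47
    16 * 3 = 48 = 1 mod 47
  3^23 = 1 mod 47
Result 1: 3 is a quadratic residue mod 47.
3^23 mod 47 = 1

1


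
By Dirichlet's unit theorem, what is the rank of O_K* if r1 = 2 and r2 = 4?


By Dirichlet's unit theorem:
rank = r1 + r2 - 1
= 2 + 4 - 1
= 5

5


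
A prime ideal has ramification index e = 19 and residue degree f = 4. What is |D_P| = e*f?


|D_P| = e * f
= 19 * 4
= 76

76


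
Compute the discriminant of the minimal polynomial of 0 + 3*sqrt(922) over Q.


The element 0 + 3*sqrt(922) has minimal polynomial:
x^2 + 0*x - 8298
Discriminant = (0)^2 - 4*(-8298)
= 0 + 33192
= 33192

33192


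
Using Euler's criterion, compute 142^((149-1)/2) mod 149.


p = 149 is prime and the exponent is (p-1)/2 = 74, so by Euler's criterion 142^74 = (142/149) = +1 or -1 mod 149.
Compute by square-and-multiply:
  74 = 64 + 8 + 2 (binary 1001010)
  Repeated squaring mod 149: 142^1 = 142, 142^2 = 49, 142^4 = 17, 142^8 = 140, 142^16 = 81, 142^32 = 5, 142^64 = 25
  142^74 = 142^64 * 142^8 * 142^2 = 25 * 140 * 49 mod 149
    25 * 140 = 3500 = 73 mod 149
    73 * 49 = 3577 = 1 mod 149
  142^74 = 1 mod 149
Result 1: 142 is a quadratic residue mod 149.
142^74 mod 149 = 1

1


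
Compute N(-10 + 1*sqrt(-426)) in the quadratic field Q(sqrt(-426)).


N(a + b*sqrt(d)) = a^2 - d*b^2
= (-10)^2 - (-426)*(1)^2
= 100 + 426
= 526

526


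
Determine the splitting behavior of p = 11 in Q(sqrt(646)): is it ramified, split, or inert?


K = Q(sqrt(646)). Since d mod 4 = 2, disc(K) = 2584.
Check p | disc: 2584 mod 11 = 10.
p does not divide disc. Compute Legendre symbol (d/p):
8^((11-1)/2) mod 11 = -1
(d/p) = -1, so p is inert: (p) stays prime with e=1, f=2, g=1.
Therefore p is inert.

inert


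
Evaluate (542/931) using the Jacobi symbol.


Compute (542/931) via quadratic reciprocity:
  pull out 2: (2/931) = -1  (since 931 mod 8 = 3)
  reciprocity: (271/931) -> -(931/271)
  reduce: (118/271)
  pull out 2: (2/271) = +1  (since 271 mod 8 = 7)
  reciprocity: (59/271) -> -(271/59)
  reduce: (35/59)
  reciprocity: (35/59) -> -(59/35)
  reduce: (24/35)
  pull out 2: (2/35) = -1  (since 35 mod 8 = 3)
  pull out 2: (2/35) = -1  (since 35 mod 8 = 3)
  pull out 2: (2/35) = -1  (since 35 mod 8 = 3)
  reciprocity: (3/35) -> -(35/3)
  reduce: (2/3)
  pull out 2: (2/3) = -1  (since 3 mod 8 = 3)
  (1/3) = 1
Product of signs = -1

-1


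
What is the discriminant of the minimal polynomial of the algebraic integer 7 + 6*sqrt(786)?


The element 7 + 6*sqrt(786) has minimal polynomial:
x^2 - 14*x - 28247
Discriminant = (-14)^2 - 4*(-28247)
= 196 + 112988
= 113184

113184


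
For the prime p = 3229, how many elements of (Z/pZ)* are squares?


For prime p, the number of non-zero quadratic residues is (p-1)/2.
= (3229-1)/2
= 1614

1614


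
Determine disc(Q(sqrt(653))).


For K = Q(sqrt(d)) with d squarefree: disc(K) = d if d = 1 mod 4, and disc(K) = 4d if d = 2 or 3 mod 4.
Here d = 653, and d mod 4 = 1.
d = 1 mod 4 (O_K = Z[(1+sqrt(d))/2]), so disc(K) = d = 653

653


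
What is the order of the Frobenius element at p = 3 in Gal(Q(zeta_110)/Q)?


The Frobenius at p in Gal(Q(zeta_n)/Q) = (Z/nZ)* is the class of p, so its order is ord_110(3), the smallest k >= 1 with 3^k = 1 mod 110.
n = 110 = 2 * 5 * 11, phi(110) = 40; the order divides phi(n).
Divisors of 40: 1, 2, 4, 5, 8, 10, 20, 40
Repeated squaring mod 110: 3^1 = 3, 3^2 = 9, 3^4 = 81, 3^8 = 71, 3^16 = 91, 3^32 = 31
Test divisors in increasing order:
  k=1: 3^1 = 3 mod 110
  k=2: 3^2 = 9 mod 110
  k=4: 3^4 = 81 mod 110
  k=5: 3^5 = 81 * 3 = 23 mod 110
  k=8: 3^8 = 71 mod 110
  k=10: 3^10 = 71 * 9 = 89 mod 110
  k=20: 3^20 = 91 * 81 = 1 mod 110  <- first divisor giving 1
Order = 20

20


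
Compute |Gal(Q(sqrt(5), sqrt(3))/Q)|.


The 2 square roots of distinct primes are multiplicatively independent over Q,
so [K:Q] = 2^2 and Gal(K/Q) is isomorphic to (Z/2Z)^2.
|Gal| = 2^2 = 4

4


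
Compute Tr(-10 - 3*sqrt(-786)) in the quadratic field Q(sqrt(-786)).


Tr(a + b*sqrt(d)) = (a + b*sqrt(d)) + (a - b*sqrt(d)) = 2a
= 2 * (-10)
= -20

-20


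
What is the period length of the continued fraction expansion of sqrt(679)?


Run the CF algorithm for sqrt(679).
a_0 = floor(sqrt(679)) = 26; set m_0=0, q_0=1.
Recurrence: m' = q*a - m,  q' = (d - m'^2)/q,  a' = floor((a_0 + m')/q').
  step 1: m=26, q=3, a=17
  step 2: m=25, q=18, a=2
  step 3: m=11, q=31, a=1
  step 4: m=20, q=9, a=5
  step 5: m=25, q=6, a=8
  step 6: m=23, q=25, a=1
  step 7: m=2, q=27, a=1
  step 8: m=25, q=2, a=25
  step 9: m=25, q=27, a=1
  step 10: m=2, q=25, a=1
  step 11: m=23, q=6, a=8
  step 12: m=25, q=9, a=5
  step 13: m=20, q=31, a=1
  step 14: m=11, q=18, a=2
  step 15: m=25, q=3, a=17
  step 16: m=26, q=1, a=52
a_16 = 2*a_0 = 52, so the period closes here.
sqrt(679) = [26; 17, 2, 1, 5, 8, 1, 1, 25, 1, 1, 8, 5, 1, 2, 17, 52]
Period length = 16

16


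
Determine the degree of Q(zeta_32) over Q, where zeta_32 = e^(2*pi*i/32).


The degree equals Euler's totient phi(32).
32 = 2^5
phi(32) = 16

16


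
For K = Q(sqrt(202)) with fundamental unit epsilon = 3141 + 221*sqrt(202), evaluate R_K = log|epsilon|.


epsilon = 3141 + 221*sqrt(202)
= 6282.0002
R = ln(6282.0002)
= 8.7454

8.7454


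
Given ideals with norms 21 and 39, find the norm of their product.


N(IJ) = N(I) * N(J)
= 21 * 39
= 819

819


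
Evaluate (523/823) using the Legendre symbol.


p = 823 is prime, so compute (523/823) with the reciprocity algorithm (Jacobi-symbol steps: pull out 2s via (2/n), flip via reciprocity, reduce):
  reciprocity: (523/823) -> -(823/523)
  reduce: (300/523)
  pull out 2: (2/523) = -1  (since 523 mod 8 = 3)
  pull out 2: (2/523) = -1  (since 523 mod 8 = 3)
  reciprocity: (75/523) -> -(523/75)
  reduce: (73/75)
  reciprocity: (73/75) -> +(75/73)
  reduce: (2/73)
  pull out 2: (2/73) = +1  (since 73 mod 8 = 1)
  (1/73) = 1
Product of signs = 1
(523/823) = 1

1


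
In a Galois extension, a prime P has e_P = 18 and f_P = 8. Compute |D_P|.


|D_P| = e * f
= 18 * 8
= 144

144


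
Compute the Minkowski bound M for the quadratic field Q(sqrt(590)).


d = 590, d mod 4 = 2, so disc(K) = 4d = 2360; |disc(K)| = 2360
Real quadratic field, so n = 2, s = r2 = 0, r1 = 2
M = (n!/n^n) * (4/pi)^s * sqrt(|disc(K)|) = (2!/2^2) * (4/pi)^0 * sqrt(2360)
= 0.5 * 1.000000 * 48.579831
= 24.2899

24.2899


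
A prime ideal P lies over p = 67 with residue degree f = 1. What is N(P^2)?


N(P^a) = p^(a*f)
= 67^(2*1)
= 67^2
= 4489

4489


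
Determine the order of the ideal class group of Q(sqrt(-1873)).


K = Q(sqrt(-1873)). d mod 4 = 3, so D = disc(K) = 4d = -7492
h(K) equals the number of primitive reduced positive-definite forms (a, b, c) = a*x^2 + b*x*y + c*y^2 with b^2 - 4ac = D,
where reduced means |b| <= a <= c, with b >= 0 whenever |b| = a or a = c, and primitive means gcd(a, b, c) = 1.
Reduced forces 3a^2 <= |D| = 7492, so 1 <= a <= 49; b must have the parity of D, and c = (b^2 - D)/(4a) must be an integer >= a.
Enumerate a = 1..49, b in [-a, a]:
  a=1: (1, 0, 1873)  [1]
  a=2: (2, 2, 937)  [1]
  a=3..12: none
  a=13: (13, -10, 146), (13, 10, 146)  [2]
  a=14..22: none
  a=23: (23, -12, 83), (23, 12, 83)  [2]
  a=24..25: none
  a=26: (26, -10, 73), (26, 10, 73)  [2]
  a=27..30: none
  a=31: (31, -14, 62), (31, 14, 62)  [2]
  a=32..45: none
  a=46: (46, -34, 47), (46, 34, 47)  [2]
  a=47..49: none
Total reduced forms: 1 + 1 + 2 + 2 + 2 + 2 + 2 = 12
h = 12

12


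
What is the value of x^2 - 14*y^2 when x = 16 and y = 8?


x^2 - d*y^2
= 16^2 - 14*8^2
= 256 - 896
= -640

-640


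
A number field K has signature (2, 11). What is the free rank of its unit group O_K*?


By Dirichlet's unit theorem:
rank = r1 + r2 - 1
= 2 + 11 - 1
= 12

12


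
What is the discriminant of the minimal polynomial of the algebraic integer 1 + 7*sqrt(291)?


The element 1 + 7*sqrt(291) has minimal polynomial:
x^2 - 2*x - 14258
Discriminant = (-2)^2 - 4*(-14258)
= 4 + 57032
= 57036

57036


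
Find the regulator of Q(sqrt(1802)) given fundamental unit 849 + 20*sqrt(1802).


epsilon = 849 + 20*sqrt(1802)
= 1697.9994
R = ln(1697.9994)
= 7.4372

7.4372


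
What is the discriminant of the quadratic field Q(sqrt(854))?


For K = Q(sqrt(d)) with d squarefree: disc(K) = d if d = 1 mod 4, and disc(K) = 4d if d = 2 or 3 mod 4.
Here d = 854, and d mod 4 = 2.
d = 2 mod 4, not 1 (O_K = Z[sqrt(d)]), so disc(K) = 4d = 4 * (854) = 3416

3416


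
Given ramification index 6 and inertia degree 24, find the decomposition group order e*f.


|D_P| = e * f
= 6 * 24
= 144

144


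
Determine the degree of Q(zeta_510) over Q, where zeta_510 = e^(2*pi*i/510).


The degree equals Euler's totient phi(510).
510 = 2 * 3 * 5 * 17
phi(510) = 128

128


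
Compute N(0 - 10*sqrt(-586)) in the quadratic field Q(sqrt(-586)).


N(a + b*sqrt(d)) = a^2 - d*b^2
= (0)^2 - (-586)*(-10)^2
= 0 + 58600
= 58600

58600


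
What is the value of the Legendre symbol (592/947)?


p = 947 is prime, so compute (592/947) with the reciprocity algorithm (Jacobi-symbol steps: pull out 2s via (2/n), flip via reciprocity, reduce):
  pull out 2: (2/947) = -1  (since 947 mod 8 = 3)
  pull out 2: (2/947) = -1  (since 947 mod 8 = 3)
  pull out 2: (2/947) = -1  (since 947 mod 8 = 3)
  pull out 2: (2/947) = -1  (since 947 mod 8 = 3)
  reciprocity: (37/947) -> +(947/37)
  reduce: (22/37)
  pull out 2: (2/37) = -1  (since 37 mod 8 = 5)
  reciprocity: (11/37) -> +(37/11)
  reduce: (4/11)
  pull out 2: (2/11) = -1  (since 11 mod 8 = 3)
  pull out 2: (2/11) = -1  (since 11 mod 8 = 3)
  (1/11) = 1
Product of signs = -1
(592/947) = -1

-1


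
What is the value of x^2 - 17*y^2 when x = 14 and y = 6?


x^2 - d*y^2
= 14^2 - 17*6^2
= 196 - 612
= -416

-416


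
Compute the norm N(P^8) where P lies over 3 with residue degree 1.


N(P^a) = p^(a*f)
= 3^(8*1)
= 3^8
= 6561

6561


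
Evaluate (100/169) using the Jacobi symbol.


Compute (100/169) via quadratic reciprocity:
  pull out 2: (2/169) = +1  (since 169 mod 8 = 1)
  pull out 2: (2/169) = +1  (since 169 mod 8 = 1)
  reciprocity: (25/169) -> +(169/25)
  reduce: (19/25)
  reciprocity: (19/25) -> +(25/19)
  reduce: (6/19)
  pull out 2: (2/19) = -1  (since 19 mod 8 = 3)
  reciprocity: (3/19) -> -(19/3)
  reduce: (1/3)
  (1/3) = 1
Product of signs = 1

1


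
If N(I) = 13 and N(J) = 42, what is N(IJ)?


N(IJ) = N(I) * N(J)
= 13 * 42
= 546

546


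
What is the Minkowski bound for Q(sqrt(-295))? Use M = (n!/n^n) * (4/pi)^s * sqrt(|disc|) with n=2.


d = -295, d mod 4 = 1, so disc(K) = d = -295; |disc(K)| = 295
Imaginary quadratic field, so n = 2, s = r2 = 1, r1 = 0
M = (n!/n^n) * (4/pi)^s * sqrt(|disc(K)|) = (2!/2^2) * (4/pi)^1 * sqrt(295)
= 0.5 * 1.273240 * 17.175564
= 10.9343

10.9343


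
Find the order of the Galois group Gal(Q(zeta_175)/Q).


|Gal(Q(zeta_175)/Q)| = phi(175)
= 120

120


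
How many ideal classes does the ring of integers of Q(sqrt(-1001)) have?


K = Q(sqrt(-1001)). d mod 4 = 3, so D = disc(K) = 4d = -4004
h(K) equals the number of primitive reduced positive-definite forms (a, b, c) = a*x^2 + b*x*y + c*y^2 with b^2 - 4ac = D,
where reduced means |b| <= a <= c, with b >= 0 whenever |b| = a or a = c, and primitive means gcd(a, b, c) = 1.
Reduced forces 3a^2 <= |D| = 4004, so 1 <= a <= 36; b must have the parity of D, and c = (b^2 - D)/(4a) must be an integer >= a.
Enumerate a = 1..36, b in [-a, a]:
  a=1: (1, 0, 1001)  [1]
  a=2: (2, 2, 501)  [1]
  a=3: (3, -2, 334), (3, 2, 334)  [2]
  a=4: none
  a=5: (5, -4, 201), (5, 4, 201)  [2]
  a=6: (6, -2, 167), (6, 2, 167)  [2]
  a=7: (7, 0, 143)  [1]
  a=8: none
  a=9: (9, -8, 113), (9, 8, 113)  [2]
  a=10: (10, -6, 101), (10, 6, 101)  [2]
  a=11: (11, 0, 91)  [1]
  a=12: none
  a=13: (13, 0, 77)  [1]
  a=14: (14, 14, 75)  [1]
  a=15: (15, -14, 70), (15, -4, 67), (15, 4, 67), (15, 14, 70)  [4]
  a=16: none
  a=17: (17, -12, 61), (17, 12, 61)  [2]
  a=18: (18, -10, 57), (18, 10, 57)  [2]
  a=19: (19, -10, 54), (19, 10, 54)  [2]
  a=20: none
  a=21: (21, -14, 50), (21, 14, 50)  [2]
  a=22: (22, 22, 51)  [1]
  a=23..24: none
  a=25: (25, -14, 42), (25, 14, 42)  [2]
  a=26: (26, 26, 45)  [1]
  a=27: (27, -10, 38), (27, 10, 38)  [2]
  a=28..29: none
  a=30: (30, -26, 39), (30, -14, 35), (30, 14, 35), (30, 26, 39)  [4]
  a=31..32: none
  a=33: (33, -22, 34), (33, 22, 34)  [2]
  a=34..36: none
Total reduced forms: 1 + 1 + 2 + 2 + 2 + 1 + 2 + 2 + 1 + 1 + 1 + 4 + 2 + 2 + 2 + 2 + 1 + 2 + 1 + 2 + 4 + 2 = 40
h = 40

40


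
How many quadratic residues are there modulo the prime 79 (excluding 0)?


For prime p, the number of non-zero quadratic residues is (p-1)/2.
= (79-1)/2
= 39

39


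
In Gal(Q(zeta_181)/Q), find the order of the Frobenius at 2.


The Frobenius at p in Gal(Q(zeta_n)/Q) = (Z/nZ)* is the class of p, so its order is ord_181(2), the smallest k >= 1 with 2^k = 1 mod 181.
n = 181 = 181, phi(181) = 180; the order divides phi(n).
Divisors of 180: 1, 2, 3, 4, 5, 6, 9, 10, 12, 15, 18, 20, 30, 36, 45, 60, 90, 180
Repeated squaring mod 181: 2^1 = 2, 2^2 = 4, 2^4 = 16, 2^8 = 75, 2^16 = 14, 2^32 = 15, 2^64 = 44, 2^128 = 126
Test divisors in increasing order:
  k=1: 2^1 = 2 mod 181
  k=2: 2^2 = 4 mod 181
  k=3: 2^3 = 4 * 2 = 8 mod 181
  k=4: 2^4 = 16 mod 181
  k=5: 2^5 = 16 * 2 = 32 mod 181
  k=6: 2^6 = 16 * 4 = 64 mod 181
  k=9: 2^9 = 75 * 2 = 150 mod 181
  k=10: 2^10 = 75 * 4 = 119 mod 181
  k=12: 2^12 = 75 * 16 = 114 mod 181
  k=15: 2^15 = 75 * 16 * 4 * 2 = 7 mod 181
  k=18: 2^18 = 14 * 4 = 56 mod 181
  k=20: 2^20 = 14 * 16 = 43 mod 181
  k=30: 2^30 = 14 * 75 * 16 * 4 = 49 mod 181
  k=36: 2^36 = 15 * 16 = 59 mod 181
  k=45: 2^45 = 15 * 75 * 16 * 2 = 162 mod 181
  k=60: 2^60 = 15 * 14 * 75 * 16 = 48 mod 181
  k=90: 2^90 = 44 * 14 * 75 * 4 = 180 mod 181
  k=180: 2^180 = 126 * 15 * 14 * 16 = 1 mod 181  <- first divisor giving 1
Order = 180

180


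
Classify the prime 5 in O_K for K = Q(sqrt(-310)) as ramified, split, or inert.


K = Q(sqrt(-310)). Since d mod 4 = 2, disc(K) = -1240.
Check p | disc: -1240 mod 5 = 0.
p divides disc, so p ramifies: (p) = P^2 with e=2, f=1, g=1.
Therefore p is ramified.

ramified


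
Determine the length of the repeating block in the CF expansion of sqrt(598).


Run the CF algorithm for sqrt(598).
a_0 = floor(sqrt(598)) = 24; set m_0=0, q_0=1.
Recurrence: m' = q*a - m,  q' = (d - m'^2)/q,  a' = floor((a_0 + m')/q').
  step 1: m=24, q=22, a=2
  step 2: m=20, q=9, a=4
  step 3: m=16, q=38, a=1
  step 4: m=22, q=3, a=15
  step 5: m=23, q=23, a=2
  step 6: m=23, q=3, a=15
  step 7: m=22, q=38, a=1
  step 8: m=16, q=9, a=4
  step 9: m=20, q=22, a=2
  step 10: m=24, q=1, a=48
a_10 = 2*a_0 = 48, so the period closes here.
sqrt(598) = [24; 2, 4, 1, 15, 2, 15, 1, 4, 2, 48]
Period length = 10

10


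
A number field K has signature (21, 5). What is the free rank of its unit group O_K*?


By Dirichlet's unit theorem:
rank = r1 + r2 - 1
= 21 + 5 - 1
= 25

25


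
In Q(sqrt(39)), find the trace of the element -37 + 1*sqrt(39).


Tr(a + b*sqrt(d)) = (a + b*sqrt(d)) + (a - b*sqrt(d)) = 2a
= 2 * (-37)
= -74

-74


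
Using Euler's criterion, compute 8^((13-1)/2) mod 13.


p = 13 is prime and the exponent is (p-1)/2 = 6, so by Euler's criterion 8^6 = (8/13) = +1 or -1 mod 13.
Compute by square-and-multiply:
  6 = 4 + 2 (binary 110)
  Repeated squaring mod 13: 8^1 = 8, 8^2 = 12, 8^4 = 1
  8^6 = 8^4 * 8^2 = 1 * 12 mod 13
    1 * 12 = 12 = 12 mod 13
  8^6 = 12 mod 13
Result 12 = p - 1 = -1 mod 13: 8 is a quadratic non-residue mod 13. As a residue in [0, p-1] the value is 12.
8^6 mod 13 = 12

12


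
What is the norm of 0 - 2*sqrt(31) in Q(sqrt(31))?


N(a + b*sqrt(d)) = a^2 - d*b^2
= (0)^2 - (31)*(-2)^2
= 0 - 124
= -124

-124


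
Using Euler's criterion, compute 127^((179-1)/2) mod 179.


p = 179 is prime and the exponent is (p-1)/2 = 89, so by Euler's criterion 127^89 = (127/179) = +1 or -1 mod 179.
Compute by square-and-multiply:
  89 = 64 + 16 + 8 + 1 (binary 1011001)
  Repeated squaring mod 179: 127^1 = 127, 127^2 = 19, 127^4 = 3, 127^8 = 9, 127^16 = 81, 127^32 = 117, 127^64 = 85
  127^89 = 127^64 * 127^16 * 127^8 * 127^1 = 85 * 81 * 9 * 127 mod 179
    85 * 81 = 6885 = 83 mod 179
    83 * 9 = 747 = 31 mod 179
    31 * 127 = 3937 = 178 mod 179
  127^89 = 178 mod 179
Result 178 = p - 1 = -1 mod 179: 127 is a quadratic non-residue mod 179. As a residue in [0, p-1] the value is 178.
127^89 mod 179 = 178

178


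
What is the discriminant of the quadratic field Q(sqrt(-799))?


For K = Q(sqrt(d)) with d squarefree: disc(K) = d if d = 1 mod 4, and disc(K) = 4d if d = 2 or 3 mod 4.
Here d = -799, and d mod 4 = 1.
d = 1 mod 4 (O_K = Z[(1+sqrt(d))/2]), so disc(K) = d = -799

-799


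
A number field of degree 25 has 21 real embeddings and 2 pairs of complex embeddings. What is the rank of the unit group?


By Dirichlet's unit theorem:
rank = r1 + r2 - 1
= 21 + 2 - 1
= 22

22


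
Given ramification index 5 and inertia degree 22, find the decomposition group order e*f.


|D_P| = e * f
= 5 * 22
= 110

110


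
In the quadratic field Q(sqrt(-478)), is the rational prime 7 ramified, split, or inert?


K = Q(sqrt(-478)). Since d mod 4 = 2, disc(K) = -1912.
Check p | disc: -1912 mod 7 = 6.
p does not divide disc. Compute Legendre symbol (d/p):
5^((7-1)/2) mod 7 = -1
(d/p) = -1, so p is inert: (p) stays prime with e=1, f=2, g=1.
Therefore p is inert.

inert


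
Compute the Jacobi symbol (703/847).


Compute (703/847) via quadratic reciprocity:
  reciprocity: (703/847) -> -(847/703)
  reduce: (144/703)
  pull out 2: (2/703) = +1  (since 703 mod 8 = 7)
  pull out 2: (2/703) = +1  (since 703 mod 8 = 7)
  pull out 2: (2/703) = +1  (since 703 mod 8 = 7)
  pull out 2: (2/703) = +1  (since 703 mod 8 = 7)
  reciprocity: (9/703) -> +(703/9)
  reduce: (1/9)
  (1/9) = 1
Product of signs = -1

-1


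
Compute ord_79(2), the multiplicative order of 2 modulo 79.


We want ord_79(2), the smallest k >= 1 with 2^k = 1 mod 79.
n = 79 = 79, phi(79) = 78; the order divides phi(n).
Divisors of 78: 1, 2, 3, 6, 13, 26, 39, 78
Repeated squaring mod 79: 2^1 = 2, 2^2 = 4, 2^4 = 16, 2^8 = 19, 2^16 = 45, 2^32 = 50, 2^64 = 51
Test divisors in increasing order:
  k=1: 2^1 = 2 mod 79
  k=2: 2^2 = 4 mod 79
  k=3: 2^3 = 4 * 2 = 8 mod 79
  k=6: 2^6 = 16 * 4 = 64 mod 79
  k=13: 2^13 = 19 * 16 * 2 = 55 mod 79
  k=26: 2^26 = 45 * 19 * 4 = 23 mod 79
  k=39: 2^39 = 50 * 16 * 4 * 2 = 1 mod 79  <- first divisor giving 1
Order = 39

39


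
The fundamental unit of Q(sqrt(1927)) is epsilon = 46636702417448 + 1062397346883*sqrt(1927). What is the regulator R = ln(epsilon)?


epsilon = 46636702417448 + 1062397346883*sqrt(1927)
= 9.3273e+13
R = ln(9.3273e+13)
= 32.1666

32.1666


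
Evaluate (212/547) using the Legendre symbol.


p = 547 is prime, so compute (212/547) with the reciprocity algorithm (Jacobi-symbol steps: pull out 2s via (2/n), flip via reciprocity, reduce):
  pull out 2: (2/547) = -1  (since 547 mod 8 = 3)
  pull out 2: (2/547) = -1  (since 547 mod 8 = 3)
  reciprocity: (53/547) -> +(547/53)
  reduce: (17/53)
  reciprocity: (17/53) -> +(53/17)
  reduce: (2/17)
  pull out 2: (2/17) = +1  (since 17 mod 8 = 1)
  (1/17) = 1
Product of signs = 1
(212/547) = 1

1
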